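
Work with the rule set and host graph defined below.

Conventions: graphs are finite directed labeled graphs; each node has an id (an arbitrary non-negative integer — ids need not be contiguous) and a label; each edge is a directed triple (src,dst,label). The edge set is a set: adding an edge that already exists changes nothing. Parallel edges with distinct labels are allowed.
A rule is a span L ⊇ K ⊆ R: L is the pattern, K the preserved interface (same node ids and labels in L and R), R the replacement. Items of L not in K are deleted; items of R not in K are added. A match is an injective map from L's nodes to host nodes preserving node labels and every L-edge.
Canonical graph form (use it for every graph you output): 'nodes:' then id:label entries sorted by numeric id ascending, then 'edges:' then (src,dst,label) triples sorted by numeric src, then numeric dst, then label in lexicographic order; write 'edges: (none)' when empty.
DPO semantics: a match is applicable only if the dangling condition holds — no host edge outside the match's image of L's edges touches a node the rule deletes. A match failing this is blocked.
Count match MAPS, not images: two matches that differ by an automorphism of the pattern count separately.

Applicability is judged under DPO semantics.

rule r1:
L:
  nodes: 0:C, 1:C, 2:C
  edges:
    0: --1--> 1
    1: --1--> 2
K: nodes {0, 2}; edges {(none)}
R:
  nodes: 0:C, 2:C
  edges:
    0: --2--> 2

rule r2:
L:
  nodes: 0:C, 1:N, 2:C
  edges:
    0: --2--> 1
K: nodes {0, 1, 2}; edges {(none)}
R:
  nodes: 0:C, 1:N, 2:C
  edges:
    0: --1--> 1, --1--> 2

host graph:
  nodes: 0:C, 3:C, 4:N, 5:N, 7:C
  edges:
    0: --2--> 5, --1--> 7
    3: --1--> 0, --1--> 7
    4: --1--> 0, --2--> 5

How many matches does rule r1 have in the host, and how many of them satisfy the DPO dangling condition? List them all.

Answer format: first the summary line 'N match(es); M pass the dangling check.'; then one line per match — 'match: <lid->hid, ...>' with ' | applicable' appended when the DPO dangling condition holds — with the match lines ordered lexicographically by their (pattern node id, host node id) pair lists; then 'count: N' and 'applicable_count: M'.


1 match(es); 0 pass the dangling check.
match: 0->3, 1->0, 2->7
count: 1
applicable_count: 0


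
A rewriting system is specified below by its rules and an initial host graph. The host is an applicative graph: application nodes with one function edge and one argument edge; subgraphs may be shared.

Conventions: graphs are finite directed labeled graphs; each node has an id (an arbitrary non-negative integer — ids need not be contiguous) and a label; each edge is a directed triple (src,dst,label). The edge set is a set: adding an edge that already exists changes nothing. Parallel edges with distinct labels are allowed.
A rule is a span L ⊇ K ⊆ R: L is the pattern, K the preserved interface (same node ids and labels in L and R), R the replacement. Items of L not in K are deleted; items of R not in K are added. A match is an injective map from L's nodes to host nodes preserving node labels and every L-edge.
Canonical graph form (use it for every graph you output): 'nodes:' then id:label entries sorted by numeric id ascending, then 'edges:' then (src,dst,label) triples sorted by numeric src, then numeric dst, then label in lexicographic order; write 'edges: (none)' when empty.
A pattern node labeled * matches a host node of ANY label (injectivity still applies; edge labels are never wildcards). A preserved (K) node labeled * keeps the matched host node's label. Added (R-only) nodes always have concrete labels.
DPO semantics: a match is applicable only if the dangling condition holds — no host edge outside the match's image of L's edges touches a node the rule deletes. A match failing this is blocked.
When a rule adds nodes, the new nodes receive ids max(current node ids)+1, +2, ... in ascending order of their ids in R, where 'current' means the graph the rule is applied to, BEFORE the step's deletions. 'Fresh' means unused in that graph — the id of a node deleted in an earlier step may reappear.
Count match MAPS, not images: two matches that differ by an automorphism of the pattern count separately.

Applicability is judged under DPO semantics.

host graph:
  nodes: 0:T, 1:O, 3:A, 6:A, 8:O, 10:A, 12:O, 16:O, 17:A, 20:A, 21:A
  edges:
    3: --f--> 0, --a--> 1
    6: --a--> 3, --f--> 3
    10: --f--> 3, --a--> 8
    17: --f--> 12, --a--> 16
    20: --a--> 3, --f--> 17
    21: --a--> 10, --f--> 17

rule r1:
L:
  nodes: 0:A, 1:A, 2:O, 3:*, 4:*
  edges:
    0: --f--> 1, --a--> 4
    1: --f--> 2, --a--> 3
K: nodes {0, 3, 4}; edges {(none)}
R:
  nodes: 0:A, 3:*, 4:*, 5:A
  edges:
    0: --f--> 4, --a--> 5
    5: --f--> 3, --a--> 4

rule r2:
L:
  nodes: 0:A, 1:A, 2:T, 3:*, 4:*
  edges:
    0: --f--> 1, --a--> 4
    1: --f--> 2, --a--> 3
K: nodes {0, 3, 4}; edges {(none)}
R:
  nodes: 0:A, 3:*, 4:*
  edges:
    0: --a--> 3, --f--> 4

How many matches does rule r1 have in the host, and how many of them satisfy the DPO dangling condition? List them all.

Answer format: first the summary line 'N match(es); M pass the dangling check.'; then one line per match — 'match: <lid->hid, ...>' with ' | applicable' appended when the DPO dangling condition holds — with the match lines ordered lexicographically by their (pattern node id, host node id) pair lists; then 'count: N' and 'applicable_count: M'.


2 match(es); 0 pass the dangling check.
match: 0->20, 1->17, 2->12, 3->16, 4->3
match: 0->21, 1->17, 2->12, 3->16, 4->10
count: 2
applicable_count: 0


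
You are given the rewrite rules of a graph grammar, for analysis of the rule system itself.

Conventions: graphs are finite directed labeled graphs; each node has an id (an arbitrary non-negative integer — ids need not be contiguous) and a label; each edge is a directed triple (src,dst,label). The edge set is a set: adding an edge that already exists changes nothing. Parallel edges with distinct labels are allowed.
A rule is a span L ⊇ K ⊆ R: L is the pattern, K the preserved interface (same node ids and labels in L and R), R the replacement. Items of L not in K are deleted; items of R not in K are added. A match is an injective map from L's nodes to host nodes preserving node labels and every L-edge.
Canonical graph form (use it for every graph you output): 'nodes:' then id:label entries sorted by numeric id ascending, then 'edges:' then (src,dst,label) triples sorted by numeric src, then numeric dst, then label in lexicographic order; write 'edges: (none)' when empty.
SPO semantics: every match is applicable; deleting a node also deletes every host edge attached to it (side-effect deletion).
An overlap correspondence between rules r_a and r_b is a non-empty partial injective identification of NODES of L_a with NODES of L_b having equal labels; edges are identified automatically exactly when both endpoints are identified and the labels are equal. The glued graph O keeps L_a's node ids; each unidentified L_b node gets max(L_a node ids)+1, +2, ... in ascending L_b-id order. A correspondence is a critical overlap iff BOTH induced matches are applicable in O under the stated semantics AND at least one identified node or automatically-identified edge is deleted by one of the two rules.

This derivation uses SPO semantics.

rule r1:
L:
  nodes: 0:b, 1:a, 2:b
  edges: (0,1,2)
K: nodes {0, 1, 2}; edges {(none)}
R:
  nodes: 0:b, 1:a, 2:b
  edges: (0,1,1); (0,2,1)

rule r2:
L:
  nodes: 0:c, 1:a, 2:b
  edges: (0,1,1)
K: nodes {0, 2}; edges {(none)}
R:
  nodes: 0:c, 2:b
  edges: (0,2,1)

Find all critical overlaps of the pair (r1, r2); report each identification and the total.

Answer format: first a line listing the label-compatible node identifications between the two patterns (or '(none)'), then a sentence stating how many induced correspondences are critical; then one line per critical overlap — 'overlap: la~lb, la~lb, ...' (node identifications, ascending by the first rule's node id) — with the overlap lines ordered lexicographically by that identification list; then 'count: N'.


label-compatible node identifications between L(r1) and L(r2): 0~2, 1~1, 2~2
3 of the induced correspondences are critical overlaps of r1 and r2.
overlap: 0~2, 1~1
overlap: 1~1
overlap: 1~1, 2~2
count: 3


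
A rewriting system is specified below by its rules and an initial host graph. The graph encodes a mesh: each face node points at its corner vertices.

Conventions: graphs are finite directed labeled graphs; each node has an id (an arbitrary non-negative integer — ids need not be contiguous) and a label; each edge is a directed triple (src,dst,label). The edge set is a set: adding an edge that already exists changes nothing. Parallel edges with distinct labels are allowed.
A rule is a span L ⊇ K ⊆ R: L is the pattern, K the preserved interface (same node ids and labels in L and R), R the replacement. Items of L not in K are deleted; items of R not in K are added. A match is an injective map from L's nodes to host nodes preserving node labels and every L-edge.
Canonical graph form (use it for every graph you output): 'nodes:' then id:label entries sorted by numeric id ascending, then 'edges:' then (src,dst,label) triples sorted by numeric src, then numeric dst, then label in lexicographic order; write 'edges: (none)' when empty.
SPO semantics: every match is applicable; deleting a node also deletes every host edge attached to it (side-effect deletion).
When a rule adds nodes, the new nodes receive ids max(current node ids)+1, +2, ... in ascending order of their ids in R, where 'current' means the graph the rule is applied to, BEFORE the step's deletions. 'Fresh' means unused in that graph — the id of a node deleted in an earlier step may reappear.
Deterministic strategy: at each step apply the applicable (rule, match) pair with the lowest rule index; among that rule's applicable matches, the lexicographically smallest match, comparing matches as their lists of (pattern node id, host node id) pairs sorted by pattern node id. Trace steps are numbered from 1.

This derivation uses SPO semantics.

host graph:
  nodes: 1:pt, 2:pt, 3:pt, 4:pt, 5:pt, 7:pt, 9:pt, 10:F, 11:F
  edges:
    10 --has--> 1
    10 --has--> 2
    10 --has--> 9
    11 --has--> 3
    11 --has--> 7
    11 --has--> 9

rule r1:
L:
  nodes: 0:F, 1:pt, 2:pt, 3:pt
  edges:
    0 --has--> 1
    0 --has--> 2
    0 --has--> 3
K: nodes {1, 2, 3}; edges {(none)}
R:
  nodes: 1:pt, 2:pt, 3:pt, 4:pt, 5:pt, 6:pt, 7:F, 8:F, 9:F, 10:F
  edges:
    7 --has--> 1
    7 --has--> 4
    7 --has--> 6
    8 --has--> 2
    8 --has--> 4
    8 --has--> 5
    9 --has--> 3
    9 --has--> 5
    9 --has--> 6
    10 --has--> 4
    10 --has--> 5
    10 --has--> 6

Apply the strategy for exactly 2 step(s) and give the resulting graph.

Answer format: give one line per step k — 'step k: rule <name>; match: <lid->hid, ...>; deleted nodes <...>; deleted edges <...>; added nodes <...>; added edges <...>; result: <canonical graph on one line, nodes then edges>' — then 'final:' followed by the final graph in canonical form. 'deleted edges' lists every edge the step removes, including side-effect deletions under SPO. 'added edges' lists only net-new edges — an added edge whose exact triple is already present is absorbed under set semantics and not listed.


step 1: rule r1; match: 0->10, 1->1, 2->2, 3->9; deleted nodes 10; deleted edges (10,1,has); (10,2,has); (10,9,has); added nodes 12, 13, 14, 15, 16, 17, 18; added edges (15,1,has); (15,12,has); (15,14,has); (16,2,has); (16,12,has); (16,13,has); (17,9,has); (17,13,has); (17,14,has); (18,12,has); (18,13,has); (18,14,has); result: nodes: 1:pt, 2:pt, 3:pt, 4:pt, 5:pt, 7:pt, 9:pt, 11:F, 12:pt, 13:pt, 14:pt, 15:F, 16:F, 17:F, 18:F edges: (11,3,has); (11,7,has); (11,9,has); (15,1,has); (15,12,has); (15,14,has); (16,2,has); (16,12,has); (16,13,has); (17,9,has); (17,13,has); (17,14,has); (18,12,has); (18,13,has); (18,14,has)
step 2: rule r1; match: 0->11, 1->3, 2->7, 3->9; deleted nodes 11; deleted edges (11,3,has); (11,7,has); (11,9,has); added nodes 19, 20, 21, 22, 23, 24, 25; added edges (22,3,has); (22,19,has); (22,21,has); (23,7,has); (23,19,has); (23,20,has); (24,9,has); (24,20,has); (24,21,has); (25,19,has); (25,20,has); (25,21,has); result: nodes: 1:pt, 2:pt, 3:pt, 4:pt, 5:pt, 7:pt, 9:pt, 12:pt, 13:pt, 14:pt, 15:F, 16:F, 17:F, 18:F, 19:pt, 20:pt, 21:pt, 22:F, 23:F, 24:F, 25:F edges: (15,1,has); (15,12,has); (15,14,has); (16,2,has); (16,12,has); (16,13,has); (17,9,has); (17,13,has); (17,14,has); (18,12,has); (18,13,has); (18,14,has); (22,3,has); (22,19,has); (22,21,has); (23,7,has); (23,19,has); (23,20,has); (24,9,has); (24,20,has); (24,21,has); (25,19,has); (25,20,has); (25,21,has)
final:
nodes: 1:pt, 2:pt, 3:pt, 4:pt, 5:pt, 7:pt, 9:pt, 12:pt, 13:pt, 14:pt, 15:F, 16:F, 17:F, 18:F, 19:pt, 20:pt, 21:pt, 22:F, 23:F, 24:F, 25:F
edges: (15,1,has); (15,12,has); (15,14,has); (16,2,has); (16,12,has); (16,13,has); (17,9,has); (17,13,has); (17,14,has); (18,12,has); (18,13,has); (18,14,has); (22,3,has); (22,19,has); (22,21,has); (23,7,has); (23,19,has); (23,20,has); (24,9,has); (24,20,has); (24,21,has); (25,19,has); (25,20,has); (25,21,has)


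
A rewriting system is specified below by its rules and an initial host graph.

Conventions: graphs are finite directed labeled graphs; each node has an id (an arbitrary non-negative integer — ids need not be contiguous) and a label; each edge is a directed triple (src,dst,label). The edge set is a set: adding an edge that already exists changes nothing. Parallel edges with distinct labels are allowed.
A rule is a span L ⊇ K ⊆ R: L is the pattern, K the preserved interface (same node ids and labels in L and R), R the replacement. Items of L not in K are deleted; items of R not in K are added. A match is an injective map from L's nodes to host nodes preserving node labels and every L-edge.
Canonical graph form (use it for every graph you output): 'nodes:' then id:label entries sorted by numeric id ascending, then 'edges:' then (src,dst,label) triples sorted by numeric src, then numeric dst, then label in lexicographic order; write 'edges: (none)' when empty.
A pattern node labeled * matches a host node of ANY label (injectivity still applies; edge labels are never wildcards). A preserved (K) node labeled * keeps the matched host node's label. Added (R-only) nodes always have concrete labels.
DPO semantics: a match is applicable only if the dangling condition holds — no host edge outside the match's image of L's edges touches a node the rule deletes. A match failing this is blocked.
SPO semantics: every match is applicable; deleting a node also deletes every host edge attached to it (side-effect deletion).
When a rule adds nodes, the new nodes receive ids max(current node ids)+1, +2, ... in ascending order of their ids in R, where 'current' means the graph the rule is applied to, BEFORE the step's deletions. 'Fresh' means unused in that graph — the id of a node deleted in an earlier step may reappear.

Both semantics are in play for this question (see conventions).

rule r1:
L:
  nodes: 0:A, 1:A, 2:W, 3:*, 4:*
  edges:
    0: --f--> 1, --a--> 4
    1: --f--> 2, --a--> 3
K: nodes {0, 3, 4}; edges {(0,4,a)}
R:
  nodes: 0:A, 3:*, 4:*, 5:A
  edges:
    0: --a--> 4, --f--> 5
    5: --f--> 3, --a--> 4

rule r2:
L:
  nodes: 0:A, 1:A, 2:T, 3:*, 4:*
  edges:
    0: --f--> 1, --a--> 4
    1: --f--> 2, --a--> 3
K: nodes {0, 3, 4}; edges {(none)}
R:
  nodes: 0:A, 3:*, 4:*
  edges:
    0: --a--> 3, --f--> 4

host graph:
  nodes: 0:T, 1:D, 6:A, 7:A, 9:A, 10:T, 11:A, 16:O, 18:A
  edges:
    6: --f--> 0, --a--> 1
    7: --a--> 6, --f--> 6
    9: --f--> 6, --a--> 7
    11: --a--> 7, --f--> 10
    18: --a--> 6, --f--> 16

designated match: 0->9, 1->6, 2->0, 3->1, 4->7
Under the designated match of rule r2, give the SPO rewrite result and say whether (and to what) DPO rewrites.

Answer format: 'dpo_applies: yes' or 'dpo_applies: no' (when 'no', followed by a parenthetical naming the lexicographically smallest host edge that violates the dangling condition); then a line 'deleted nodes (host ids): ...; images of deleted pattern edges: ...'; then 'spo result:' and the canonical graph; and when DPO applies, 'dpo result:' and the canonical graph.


dpo_applies: no
(the rule deletes node 6, which keeps host edge (7,6,a) outside the match image — the dangling condition fails, DPO blocks; SPO proceeds and side-deletes such edges)
deleted nodes (host ids): 0, 6; images of deleted pattern edges: (6,0,f); (6,1,a); (9,6,f); (9,7,a)
spo result:
nodes: 1:D, 7:A, 9:A, 10:T, 11:A, 16:O, 18:A
edges: (9,1,a); (9,7,f); (11,7,a); (11,10,f); (18,16,f)


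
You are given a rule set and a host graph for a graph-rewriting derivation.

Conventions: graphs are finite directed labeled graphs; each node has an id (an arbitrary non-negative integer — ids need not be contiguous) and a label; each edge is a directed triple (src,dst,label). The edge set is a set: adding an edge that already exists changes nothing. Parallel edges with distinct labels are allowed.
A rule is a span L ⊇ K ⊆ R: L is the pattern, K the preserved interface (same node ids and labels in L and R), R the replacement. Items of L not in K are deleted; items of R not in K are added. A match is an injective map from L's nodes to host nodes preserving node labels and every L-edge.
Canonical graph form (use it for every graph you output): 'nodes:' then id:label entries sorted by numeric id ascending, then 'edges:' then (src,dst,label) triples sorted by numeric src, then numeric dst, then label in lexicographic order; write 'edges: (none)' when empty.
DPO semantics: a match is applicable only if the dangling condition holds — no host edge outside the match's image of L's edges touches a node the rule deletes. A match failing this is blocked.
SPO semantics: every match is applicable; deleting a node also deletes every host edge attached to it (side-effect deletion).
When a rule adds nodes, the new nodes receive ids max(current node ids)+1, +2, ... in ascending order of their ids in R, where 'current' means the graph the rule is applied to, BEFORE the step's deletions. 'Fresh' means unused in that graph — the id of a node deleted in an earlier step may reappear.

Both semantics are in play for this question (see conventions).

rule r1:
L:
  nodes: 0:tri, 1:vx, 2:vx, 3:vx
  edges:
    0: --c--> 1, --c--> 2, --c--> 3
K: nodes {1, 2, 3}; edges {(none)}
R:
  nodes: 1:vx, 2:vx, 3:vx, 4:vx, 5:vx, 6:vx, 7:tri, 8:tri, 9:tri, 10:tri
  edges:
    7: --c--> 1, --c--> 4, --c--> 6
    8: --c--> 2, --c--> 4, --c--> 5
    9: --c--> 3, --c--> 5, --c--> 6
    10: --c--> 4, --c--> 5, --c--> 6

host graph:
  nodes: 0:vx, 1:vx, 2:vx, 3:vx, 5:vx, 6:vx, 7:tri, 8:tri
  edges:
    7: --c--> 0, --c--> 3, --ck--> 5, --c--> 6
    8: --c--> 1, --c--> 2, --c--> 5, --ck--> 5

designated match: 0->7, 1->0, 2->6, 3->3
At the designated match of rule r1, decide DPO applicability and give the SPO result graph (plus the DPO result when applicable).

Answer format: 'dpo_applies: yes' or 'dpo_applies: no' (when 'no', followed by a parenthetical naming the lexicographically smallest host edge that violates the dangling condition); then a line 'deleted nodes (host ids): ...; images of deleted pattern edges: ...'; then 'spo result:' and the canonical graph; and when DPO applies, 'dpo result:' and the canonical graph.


dpo_applies: no
(the rule deletes node 7, which keeps host edge (7,5,ck) outside the match image — the dangling condition fails, DPO blocks; SPO proceeds and side-deletes such edges)
deleted nodes (host ids): 7; images of deleted pattern edges: (7,0,c); (7,3,c); (7,6,c)
spo result:
nodes: 0:vx, 1:vx, 2:vx, 3:vx, 5:vx, 6:vx, 8:tri, 9:vx, 10:vx, 11:vx, 12:tri, 13:tri, 14:tri, 15:tri
edges: (8,1,c); (8,2,c); (8,5,c); (8,5,ck); (12,0,c); (12,9,c); (12,11,c); (13,6,c); (13,9,c); (13,10,c); (14,3,c); (14,10,c); (14,11,c); (15,9,c); (15,10,c); (15,11,c)


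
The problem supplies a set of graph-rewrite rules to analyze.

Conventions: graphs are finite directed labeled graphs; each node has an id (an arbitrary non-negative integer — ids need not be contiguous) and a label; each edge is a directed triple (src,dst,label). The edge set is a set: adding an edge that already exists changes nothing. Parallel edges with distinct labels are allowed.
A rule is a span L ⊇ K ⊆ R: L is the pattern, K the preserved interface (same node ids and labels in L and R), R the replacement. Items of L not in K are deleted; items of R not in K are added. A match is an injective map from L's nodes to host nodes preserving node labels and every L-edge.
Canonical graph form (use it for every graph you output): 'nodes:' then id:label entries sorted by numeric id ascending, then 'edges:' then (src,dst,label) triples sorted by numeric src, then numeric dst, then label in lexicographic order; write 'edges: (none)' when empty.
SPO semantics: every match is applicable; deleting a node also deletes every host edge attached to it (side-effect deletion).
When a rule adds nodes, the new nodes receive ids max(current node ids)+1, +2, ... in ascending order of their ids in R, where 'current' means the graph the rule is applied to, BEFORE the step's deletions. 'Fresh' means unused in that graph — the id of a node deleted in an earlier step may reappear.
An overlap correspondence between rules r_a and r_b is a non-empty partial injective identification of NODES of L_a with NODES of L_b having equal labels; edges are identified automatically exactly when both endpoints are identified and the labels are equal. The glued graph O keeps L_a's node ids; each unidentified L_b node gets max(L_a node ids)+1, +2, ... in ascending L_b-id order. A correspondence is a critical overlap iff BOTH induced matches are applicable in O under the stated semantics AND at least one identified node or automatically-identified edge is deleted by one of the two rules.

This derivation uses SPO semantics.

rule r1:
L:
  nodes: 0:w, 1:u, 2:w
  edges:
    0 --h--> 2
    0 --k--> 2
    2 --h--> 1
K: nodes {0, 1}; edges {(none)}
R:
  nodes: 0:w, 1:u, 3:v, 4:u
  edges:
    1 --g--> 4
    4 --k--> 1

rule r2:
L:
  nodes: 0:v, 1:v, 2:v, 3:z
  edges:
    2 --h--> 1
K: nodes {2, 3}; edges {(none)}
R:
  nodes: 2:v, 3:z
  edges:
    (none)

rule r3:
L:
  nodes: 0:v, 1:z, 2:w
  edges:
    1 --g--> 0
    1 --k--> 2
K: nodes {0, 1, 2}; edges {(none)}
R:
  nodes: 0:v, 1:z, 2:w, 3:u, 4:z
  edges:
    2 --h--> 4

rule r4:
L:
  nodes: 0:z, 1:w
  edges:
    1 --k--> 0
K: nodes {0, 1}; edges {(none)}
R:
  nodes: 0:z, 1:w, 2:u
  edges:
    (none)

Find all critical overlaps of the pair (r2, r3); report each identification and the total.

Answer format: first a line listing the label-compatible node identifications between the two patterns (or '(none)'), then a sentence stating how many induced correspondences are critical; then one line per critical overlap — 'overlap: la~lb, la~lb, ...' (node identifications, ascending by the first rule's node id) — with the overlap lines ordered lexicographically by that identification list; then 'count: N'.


label-compatible node identifications between L(r2) and L(r3): 0~0, 1~0, 2~0, 3~1
4 of the induced correspondences are critical overlaps of r2 and r3.
overlap: 0~0
overlap: 0~0, 3~1
overlap: 1~0
overlap: 1~0, 3~1
count: 4


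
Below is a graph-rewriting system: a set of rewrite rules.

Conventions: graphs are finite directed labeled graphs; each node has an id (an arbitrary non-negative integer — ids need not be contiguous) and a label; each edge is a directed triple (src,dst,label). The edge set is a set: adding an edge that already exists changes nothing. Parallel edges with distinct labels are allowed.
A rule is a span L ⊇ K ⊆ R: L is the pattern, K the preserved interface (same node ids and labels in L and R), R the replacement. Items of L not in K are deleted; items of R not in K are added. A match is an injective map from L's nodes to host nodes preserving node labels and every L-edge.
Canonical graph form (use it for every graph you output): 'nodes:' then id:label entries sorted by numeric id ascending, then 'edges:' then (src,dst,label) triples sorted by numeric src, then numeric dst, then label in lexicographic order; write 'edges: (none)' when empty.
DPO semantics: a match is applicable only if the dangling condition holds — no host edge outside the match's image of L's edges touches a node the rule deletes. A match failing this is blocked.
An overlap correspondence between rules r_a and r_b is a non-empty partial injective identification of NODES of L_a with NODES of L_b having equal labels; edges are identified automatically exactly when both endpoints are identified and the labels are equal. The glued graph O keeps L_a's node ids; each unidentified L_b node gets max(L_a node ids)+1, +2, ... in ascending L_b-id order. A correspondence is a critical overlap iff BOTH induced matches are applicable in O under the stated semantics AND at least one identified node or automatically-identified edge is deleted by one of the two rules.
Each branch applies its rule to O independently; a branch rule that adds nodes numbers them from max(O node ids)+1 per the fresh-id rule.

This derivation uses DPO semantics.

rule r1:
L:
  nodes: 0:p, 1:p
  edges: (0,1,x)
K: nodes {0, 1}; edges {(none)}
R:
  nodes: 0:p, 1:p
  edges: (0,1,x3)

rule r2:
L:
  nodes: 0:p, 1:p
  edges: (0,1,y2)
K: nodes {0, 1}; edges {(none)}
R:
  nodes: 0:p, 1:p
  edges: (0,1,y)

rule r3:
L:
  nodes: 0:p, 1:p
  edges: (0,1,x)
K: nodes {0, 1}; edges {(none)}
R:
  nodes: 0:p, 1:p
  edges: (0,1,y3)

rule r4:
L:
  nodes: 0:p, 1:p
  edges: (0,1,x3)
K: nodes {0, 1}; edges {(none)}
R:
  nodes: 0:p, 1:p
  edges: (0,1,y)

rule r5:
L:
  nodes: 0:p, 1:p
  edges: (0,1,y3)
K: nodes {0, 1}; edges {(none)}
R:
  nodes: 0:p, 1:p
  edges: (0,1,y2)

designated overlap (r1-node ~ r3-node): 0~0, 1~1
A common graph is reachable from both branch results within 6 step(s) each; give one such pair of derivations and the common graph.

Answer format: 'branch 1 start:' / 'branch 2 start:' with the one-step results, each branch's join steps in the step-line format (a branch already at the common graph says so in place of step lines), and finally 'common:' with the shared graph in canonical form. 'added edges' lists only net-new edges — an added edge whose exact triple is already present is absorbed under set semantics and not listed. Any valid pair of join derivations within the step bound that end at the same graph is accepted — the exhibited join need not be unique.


branch 1 start:
nodes: 0:p, 1:p
edges: (0,1,x3)
branch 2 start:
nodes: 0:p, 1:p
edges: (0,1,y3)
branch 1 step 1: rule r4; match: 0->0, 1->1; deleted nodes (none); deleted edges (0,1,x3); added nodes (none); added edges (0,1,y); result: nodes: 0:p, 1:p edges: (0,1,y)
branch 2 step 1: rule r5; match: 0->0, 1->1; deleted nodes (none); deleted edges (0,1,y3); added nodes (none); added edges (0,1,y2); result: nodes: 0:p, 1:p edges: (0,1,y2)
branch 2 step 2: rule r2; match: 0->0, 1->1; deleted nodes (none); deleted edges (0,1,y2); added nodes (none); added edges (0,1,y); result: nodes: 0:p, 1:p edges: (0,1,y)
common:
nodes: 0:p, 1:p
edges: (0,1,y)


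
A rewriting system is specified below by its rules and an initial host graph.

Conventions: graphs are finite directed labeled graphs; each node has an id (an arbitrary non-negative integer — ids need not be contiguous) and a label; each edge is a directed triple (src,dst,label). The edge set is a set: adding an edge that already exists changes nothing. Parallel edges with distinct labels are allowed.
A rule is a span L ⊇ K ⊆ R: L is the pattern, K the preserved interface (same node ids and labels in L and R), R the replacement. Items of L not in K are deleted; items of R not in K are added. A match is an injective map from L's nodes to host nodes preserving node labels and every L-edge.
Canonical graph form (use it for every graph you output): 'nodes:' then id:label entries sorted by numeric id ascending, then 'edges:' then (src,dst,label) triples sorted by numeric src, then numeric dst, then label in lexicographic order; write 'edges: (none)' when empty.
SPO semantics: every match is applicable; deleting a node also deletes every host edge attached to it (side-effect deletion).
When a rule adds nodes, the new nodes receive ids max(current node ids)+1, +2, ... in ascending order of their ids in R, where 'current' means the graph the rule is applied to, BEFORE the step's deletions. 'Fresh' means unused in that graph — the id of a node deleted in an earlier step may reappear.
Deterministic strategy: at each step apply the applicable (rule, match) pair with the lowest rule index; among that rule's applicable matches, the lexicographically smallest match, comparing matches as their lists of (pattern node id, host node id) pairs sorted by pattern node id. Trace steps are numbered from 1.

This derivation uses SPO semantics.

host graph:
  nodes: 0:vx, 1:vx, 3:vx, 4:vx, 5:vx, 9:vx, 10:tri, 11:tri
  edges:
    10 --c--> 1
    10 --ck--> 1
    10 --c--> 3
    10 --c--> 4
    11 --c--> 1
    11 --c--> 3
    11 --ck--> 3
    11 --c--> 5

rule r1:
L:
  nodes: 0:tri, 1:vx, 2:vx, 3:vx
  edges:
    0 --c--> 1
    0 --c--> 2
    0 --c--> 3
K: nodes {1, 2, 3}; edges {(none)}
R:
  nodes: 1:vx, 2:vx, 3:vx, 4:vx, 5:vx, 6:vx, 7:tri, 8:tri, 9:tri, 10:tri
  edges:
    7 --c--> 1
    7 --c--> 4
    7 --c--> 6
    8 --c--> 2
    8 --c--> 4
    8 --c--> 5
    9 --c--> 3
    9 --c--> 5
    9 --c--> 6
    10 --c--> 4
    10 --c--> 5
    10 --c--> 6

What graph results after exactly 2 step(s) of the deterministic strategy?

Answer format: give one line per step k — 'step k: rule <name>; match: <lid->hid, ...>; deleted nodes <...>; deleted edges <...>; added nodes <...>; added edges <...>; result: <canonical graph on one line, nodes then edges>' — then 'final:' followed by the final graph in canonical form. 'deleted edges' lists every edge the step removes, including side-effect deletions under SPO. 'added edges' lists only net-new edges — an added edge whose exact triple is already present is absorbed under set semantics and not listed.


step 1: rule r1; match: 0->10, 1->1, 2->3, 3->4; deleted nodes 10; deleted edges (10,1,c); (10,1,ck); (10,3,c); (10,4,c); added nodes 12, 13, 14, 15, 16, 17, 18; added edges (15,1,c); (15,12,c); (15,14,c); (16,3,c); (16,12,c); (16,13,c); (17,4,c); (17,13,c); (17,14,c); (18,12,c); (18,13,c); (18,14,c); result: nodes: 0:vx, 1:vx, 3:vx, 4:vx, 5:vx, 9:vx, 11:tri, 12:vx, 13:vx, 14:vx, 15:tri, 16:tri, 17:tri, 18:tri edges: (11,1,c); (11,3,c); (11,3,ck); (11,5,c); (15,1,c); (15,12,c); (15,14,c); (16,3,c); (16,12,c); (16,13,c); (17,4,c); (17,13,c); (17,14,c); (18,12,c); (18,13,c); (18,14,c)
step 2: rule r1; match: 0->11, 1->1, 2->3, 3->5; deleted nodes 11; deleted edges (11,1,c); (11,3,c); (11,3,ck); (11,5,c); added nodes 19, 20, 21, 22, 23, 24, 25; added edges (22,1,c); (22,19,c); (22,21,c); (23,3,c); (23,19,c); (23,20,c); (24,5,c); (24,20,c); (24,21,c); (25,19,c); (25,20,c); (25,21,c); result: nodes: 0:vx, 1:vx, 3:vx, 4:vx, 5:vx, 9:vx, 12:vx, 13:vx, 14:vx, 15:tri, 16:tri, 17:tri, 18:tri, 19:vx, 20:vx, 21:vx, 22:tri, 23:tri, 24:tri, 25:tri edges: (15,1,c); (15,12,c); (15,14,c); (16,3,c); (16,12,c); (16,13,c); (17,4,c); (17,13,c); (17,14,c); (18,12,c); (18,13,c); (18,14,c); (22,1,c); (22,19,c); (22,21,c); (23,3,c); (23,19,c); (23,20,c); (24,5,c); (24,20,c); (24,21,c); (25,19,c); (25,20,c); (25,21,c)
final:
nodes: 0:vx, 1:vx, 3:vx, 4:vx, 5:vx, 9:vx, 12:vx, 13:vx, 14:vx, 15:tri, 16:tri, 17:tri, 18:tri, 19:vx, 20:vx, 21:vx, 22:tri, 23:tri, 24:tri, 25:tri
edges: (15,1,c); (15,12,c); (15,14,c); (16,3,c); (16,12,c); (16,13,c); (17,4,c); (17,13,c); (17,14,c); (18,12,c); (18,13,c); (18,14,c); (22,1,c); (22,19,c); (22,21,c); (23,3,c); (23,19,c); (23,20,c); (24,5,c); (24,20,c); (24,21,c); (25,19,c); (25,20,c); (25,21,c)


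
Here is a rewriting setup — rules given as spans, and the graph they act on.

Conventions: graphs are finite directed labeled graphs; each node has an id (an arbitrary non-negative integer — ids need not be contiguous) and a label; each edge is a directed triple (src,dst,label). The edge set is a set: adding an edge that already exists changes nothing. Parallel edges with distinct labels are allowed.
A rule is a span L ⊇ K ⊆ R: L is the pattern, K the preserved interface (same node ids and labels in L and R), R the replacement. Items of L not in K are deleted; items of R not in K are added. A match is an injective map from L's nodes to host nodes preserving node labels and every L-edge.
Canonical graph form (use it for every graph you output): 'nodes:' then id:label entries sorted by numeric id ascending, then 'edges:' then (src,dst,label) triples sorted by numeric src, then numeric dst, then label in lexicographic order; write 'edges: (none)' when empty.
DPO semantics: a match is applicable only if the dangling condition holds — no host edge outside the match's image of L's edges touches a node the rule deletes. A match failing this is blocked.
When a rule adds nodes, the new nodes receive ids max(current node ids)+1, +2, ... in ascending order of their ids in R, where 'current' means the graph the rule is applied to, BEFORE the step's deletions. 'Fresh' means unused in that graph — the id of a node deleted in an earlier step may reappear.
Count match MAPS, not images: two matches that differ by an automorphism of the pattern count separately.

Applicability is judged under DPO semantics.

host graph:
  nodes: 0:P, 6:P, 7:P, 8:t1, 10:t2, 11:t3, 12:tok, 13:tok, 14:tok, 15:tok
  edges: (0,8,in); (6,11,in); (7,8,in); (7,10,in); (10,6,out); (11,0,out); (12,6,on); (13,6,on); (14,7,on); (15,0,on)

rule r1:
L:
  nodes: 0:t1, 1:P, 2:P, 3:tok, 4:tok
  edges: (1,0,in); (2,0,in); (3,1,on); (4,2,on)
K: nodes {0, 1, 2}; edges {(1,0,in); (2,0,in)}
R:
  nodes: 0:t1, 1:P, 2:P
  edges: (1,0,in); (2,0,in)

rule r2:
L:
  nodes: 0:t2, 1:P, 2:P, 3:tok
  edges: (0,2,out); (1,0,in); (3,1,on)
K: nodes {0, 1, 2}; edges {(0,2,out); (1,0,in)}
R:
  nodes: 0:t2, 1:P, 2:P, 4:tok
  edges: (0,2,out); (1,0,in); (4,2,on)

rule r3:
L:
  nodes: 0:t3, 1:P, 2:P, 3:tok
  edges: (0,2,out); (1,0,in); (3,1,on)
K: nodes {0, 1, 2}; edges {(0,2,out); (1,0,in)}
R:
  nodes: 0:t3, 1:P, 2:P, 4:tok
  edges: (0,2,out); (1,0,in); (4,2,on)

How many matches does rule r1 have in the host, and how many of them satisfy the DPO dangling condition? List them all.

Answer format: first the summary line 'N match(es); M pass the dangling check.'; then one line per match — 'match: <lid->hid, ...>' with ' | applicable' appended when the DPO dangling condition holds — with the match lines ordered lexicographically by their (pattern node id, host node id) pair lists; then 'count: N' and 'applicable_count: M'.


2 match(es); 2 pass the dangling check.
match: 0->8, 1->0, 2->7, 3->15, 4->14 | applicable
match: 0->8, 1->7, 2->0, 3->14, 4->15 | applicable
count: 2
applicable_count: 2


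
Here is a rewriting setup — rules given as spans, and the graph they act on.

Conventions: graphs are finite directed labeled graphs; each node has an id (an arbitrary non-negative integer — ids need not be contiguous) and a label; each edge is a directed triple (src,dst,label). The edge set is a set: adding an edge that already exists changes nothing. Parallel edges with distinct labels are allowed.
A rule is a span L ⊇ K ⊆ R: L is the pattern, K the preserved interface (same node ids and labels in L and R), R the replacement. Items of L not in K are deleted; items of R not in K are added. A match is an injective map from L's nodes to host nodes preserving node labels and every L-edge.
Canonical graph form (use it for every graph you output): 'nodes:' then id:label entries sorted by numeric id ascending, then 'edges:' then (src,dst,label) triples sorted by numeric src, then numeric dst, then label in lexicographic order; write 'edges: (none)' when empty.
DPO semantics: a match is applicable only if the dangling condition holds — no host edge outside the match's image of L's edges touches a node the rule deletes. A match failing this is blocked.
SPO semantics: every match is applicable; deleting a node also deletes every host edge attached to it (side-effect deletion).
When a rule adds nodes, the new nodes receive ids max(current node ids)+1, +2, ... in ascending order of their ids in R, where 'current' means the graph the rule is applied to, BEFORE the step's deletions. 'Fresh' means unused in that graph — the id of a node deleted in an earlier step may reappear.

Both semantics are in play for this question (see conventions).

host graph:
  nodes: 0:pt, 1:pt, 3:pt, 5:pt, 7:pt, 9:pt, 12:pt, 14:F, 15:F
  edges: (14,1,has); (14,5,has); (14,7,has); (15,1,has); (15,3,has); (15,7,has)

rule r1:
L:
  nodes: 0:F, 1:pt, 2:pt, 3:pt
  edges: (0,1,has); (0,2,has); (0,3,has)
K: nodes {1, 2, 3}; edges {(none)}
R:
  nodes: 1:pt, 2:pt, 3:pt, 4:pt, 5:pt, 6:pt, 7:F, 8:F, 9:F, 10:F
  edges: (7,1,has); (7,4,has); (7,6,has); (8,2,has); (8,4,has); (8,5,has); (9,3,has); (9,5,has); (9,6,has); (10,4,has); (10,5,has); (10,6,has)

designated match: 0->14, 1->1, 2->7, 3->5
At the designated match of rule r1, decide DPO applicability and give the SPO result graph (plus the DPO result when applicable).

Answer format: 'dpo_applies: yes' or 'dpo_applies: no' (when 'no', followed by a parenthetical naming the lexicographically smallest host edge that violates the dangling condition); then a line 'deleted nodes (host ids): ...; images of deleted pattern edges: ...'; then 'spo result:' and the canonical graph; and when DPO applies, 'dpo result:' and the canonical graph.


dpo_applies: yes
deleted nodes (host ids): 14; images of deleted pattern edges: (14,1,has); (14,5,has); (14,7,has)
spo result:
nodes: 0:pt, 1:pt, 3:pt, 5:pt, 7:pt, 9:pt, 12:pt, 15:F, 16:pt, 17:pt, 18:pt, 19:F, 20:F, 21:F, 22:F
edges: (15,1,has); (15,3,has); (15,7,has); (19,1,has); (19,16,has); (19,18,has); (20,7,has); (20,16,has); (20,17,has); (21,5,has); (21,17,has); (21,18,has); (22,16,has); (22,17,has); (22,18,has)
dpo result:
nodes: 0:pt, 1:pt, 3:pt, 5:pt, 7:pt, 9:pt, 12:pt, 15:F, 16:pt, 17:pt, 18:pt, 19:F, 20:F, 21:F, 22:F
edges: (15,1,has); (15,3,has); (15,7,has); (19,1,has); (19,16,has); (19,18,has); (20,7,has); (20,16,has); (20,17,has); (21,5,has); (21,17,has); (21,18,has); (22,16,has); (22,17,has); (22,18,has)


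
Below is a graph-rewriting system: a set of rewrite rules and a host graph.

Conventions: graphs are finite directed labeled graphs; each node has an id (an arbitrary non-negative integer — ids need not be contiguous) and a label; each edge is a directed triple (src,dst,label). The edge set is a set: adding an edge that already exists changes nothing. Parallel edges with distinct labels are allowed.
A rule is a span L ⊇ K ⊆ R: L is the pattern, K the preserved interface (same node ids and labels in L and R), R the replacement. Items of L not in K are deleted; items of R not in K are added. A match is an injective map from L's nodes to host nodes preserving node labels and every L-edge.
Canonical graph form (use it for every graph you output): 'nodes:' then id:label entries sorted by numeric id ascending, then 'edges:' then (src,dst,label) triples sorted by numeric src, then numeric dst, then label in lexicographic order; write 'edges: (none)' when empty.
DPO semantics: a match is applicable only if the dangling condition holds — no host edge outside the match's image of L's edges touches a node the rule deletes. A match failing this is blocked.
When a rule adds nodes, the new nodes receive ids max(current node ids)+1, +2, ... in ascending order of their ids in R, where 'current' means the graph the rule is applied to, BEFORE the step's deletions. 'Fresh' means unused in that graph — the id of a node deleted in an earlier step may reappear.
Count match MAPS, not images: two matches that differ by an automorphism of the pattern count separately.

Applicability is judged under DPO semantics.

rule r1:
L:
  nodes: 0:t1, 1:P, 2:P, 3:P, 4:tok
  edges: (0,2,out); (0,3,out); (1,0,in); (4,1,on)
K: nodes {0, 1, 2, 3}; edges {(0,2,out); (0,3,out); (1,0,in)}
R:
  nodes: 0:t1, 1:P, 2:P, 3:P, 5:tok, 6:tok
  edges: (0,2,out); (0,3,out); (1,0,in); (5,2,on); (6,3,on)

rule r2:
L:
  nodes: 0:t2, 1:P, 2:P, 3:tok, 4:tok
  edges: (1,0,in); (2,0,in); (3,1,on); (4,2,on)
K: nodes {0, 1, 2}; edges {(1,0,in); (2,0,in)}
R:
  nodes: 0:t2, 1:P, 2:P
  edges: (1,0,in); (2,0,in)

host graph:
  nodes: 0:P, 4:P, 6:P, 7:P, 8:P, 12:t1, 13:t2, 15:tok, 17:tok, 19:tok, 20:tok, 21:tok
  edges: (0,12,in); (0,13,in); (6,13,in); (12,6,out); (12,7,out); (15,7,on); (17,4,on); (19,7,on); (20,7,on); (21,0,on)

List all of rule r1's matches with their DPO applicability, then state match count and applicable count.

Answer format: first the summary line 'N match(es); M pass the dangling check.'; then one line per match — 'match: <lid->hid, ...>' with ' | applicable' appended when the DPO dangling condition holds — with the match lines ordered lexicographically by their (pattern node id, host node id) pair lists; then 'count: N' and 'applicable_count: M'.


2 match(es); 2 pass the dangling check.
match: 0->12, 1->0, 2->6, 3->7, 4->21 | applicable
match: 0->12, 1->0, 2->7, 3->6, 4->21 | applicable
count: 2
applicable_count: 2
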